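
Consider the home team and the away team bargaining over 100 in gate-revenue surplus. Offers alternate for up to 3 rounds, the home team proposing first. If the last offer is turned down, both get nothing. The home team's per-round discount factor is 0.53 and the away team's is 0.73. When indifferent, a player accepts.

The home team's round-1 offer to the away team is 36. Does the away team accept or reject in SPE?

Round 3 (the home team proposes): the away team will accept anything ≥ 0, so the home team offers 0 and keeps 100.
Round 2 (the away team proposes): the home team can get 100 next round, worth 0.53 × 100 = 53 now. The away team offers 53 and keeps 100 − 53 = 47.
So by rejecting in round 1, the away team gets 47 next round, worth 0.73 × 47 = 34.31 now.
Offer 36 ≥ 34.31, so the away team accepts.

Accept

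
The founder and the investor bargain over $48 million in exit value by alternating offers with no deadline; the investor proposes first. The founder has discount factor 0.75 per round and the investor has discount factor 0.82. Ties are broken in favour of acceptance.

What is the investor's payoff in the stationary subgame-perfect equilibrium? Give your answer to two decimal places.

31.17

Let x be the investor's share when the investor proposes and y be the founder's share when the founder proposes.
The founder accepts iff offered ≥ 0.75·y, so x = 48 − 0.75y. Symmetrically y = 48 − 0.82x.
Substituting: x = 48 − 0.75(48 − 0.82x), giving x(1 − 0.82·0.75) = 48(1 − 0.75).
So x = 48 × 0.25 / 0.385 ≈ 31.1688, and the founder receives 48 − x ≈ 16.8312.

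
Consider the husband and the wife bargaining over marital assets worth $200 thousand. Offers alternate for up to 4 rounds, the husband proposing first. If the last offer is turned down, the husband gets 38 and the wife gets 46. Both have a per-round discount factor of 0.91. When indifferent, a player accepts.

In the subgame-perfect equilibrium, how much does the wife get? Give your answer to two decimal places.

Round 4 (the wife proposes): the husband gets 38 if talks fail, so the wife offers 38 and keeps 162.
Round 3 (the husband proposes): the wife can get 162 next round, worth 0.91 × 162 = 147.42 now, so the husband offers 147.42, keeping 52.58.
Round 2 (the wife proposes): the husband can get 52.58 next round, worth 0.91 × 52.58 = 47.8478 now. The wife offers 47.8478 and keeps 200 − 47.8478 = 152.1522.
Round 1 (the husband proposes): the wife can get 152.1522 next round, worth 0.91 × 152.1522 = 138.458502 now; the husband offers that and keeps 61.541498.

138.46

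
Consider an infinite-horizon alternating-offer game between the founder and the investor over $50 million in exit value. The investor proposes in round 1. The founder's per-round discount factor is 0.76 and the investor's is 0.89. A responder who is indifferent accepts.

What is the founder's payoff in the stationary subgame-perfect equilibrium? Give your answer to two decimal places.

12.92

In a stationary SPE each proposer offers the other exactly their discounted continuation value.
If the investor keeps x when proposing and the founder keeps y when proposing, then x = 50 − 0.76y and y = 50 − 0.89x.
Solving: x = 50(1 − 0.76) / (1 − 0.89·0.76) = 12 / 0.3236 ≈ 37.0828.
The founder gets 50 − 37.0828 ≈ 12.9172.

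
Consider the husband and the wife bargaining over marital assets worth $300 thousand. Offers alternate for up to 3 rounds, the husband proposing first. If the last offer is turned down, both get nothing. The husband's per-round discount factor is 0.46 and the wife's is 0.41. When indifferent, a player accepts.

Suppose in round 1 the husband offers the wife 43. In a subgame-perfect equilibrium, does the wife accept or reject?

Work out the wife's continuation value if the offer is rejected.
Round 3 (the husband proposes): the wife will accept anything ≥ 0, so the husband offers 0 and keeps 300.
Round 2 (the wife proposes): the husband can get 300 next round, worth 0.46 × 300 = 138 now. The wife offers 138 and keeps 300 − 138 = 162.
So by rejecting in round 1, the wife gets 162 next round, worth 0.41 × 162 = 66.42 now.
Offer 43 < 66.42, so the wife rejects.

Reject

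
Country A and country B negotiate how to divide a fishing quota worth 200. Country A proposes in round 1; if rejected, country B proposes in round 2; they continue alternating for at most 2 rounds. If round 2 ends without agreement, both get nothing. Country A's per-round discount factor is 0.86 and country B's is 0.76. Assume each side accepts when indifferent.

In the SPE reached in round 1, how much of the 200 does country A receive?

By backward induction:
Round 2 (country B proposes): rejection yields 0 for country A; country B offers 0 and keeps 200.
Round 1 (country A proposes): country B can get 200 next round, worth 0.76 × 200 = 152 now, so country A offers 152, keeping 48.

48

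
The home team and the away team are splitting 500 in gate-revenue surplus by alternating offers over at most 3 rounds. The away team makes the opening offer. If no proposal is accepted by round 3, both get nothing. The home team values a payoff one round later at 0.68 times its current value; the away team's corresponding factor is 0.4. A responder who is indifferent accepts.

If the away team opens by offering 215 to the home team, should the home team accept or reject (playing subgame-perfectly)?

Round 3 (the away team proposes): rejection yields 0 for the home team; the away team offers 0 and keeps 500.
Round 2 (the home team proposes): the away team can get 500 next round, worth 0.4 × 500 = 200 now. The home team offers 200 and keeps 500 − 200 = 300.
So by rejecting in round 1, the home team gets 300 next round, worth 0.68 × 300 = 204 now.
Offer 215 ≥ 204, so the home team accepts.

Accept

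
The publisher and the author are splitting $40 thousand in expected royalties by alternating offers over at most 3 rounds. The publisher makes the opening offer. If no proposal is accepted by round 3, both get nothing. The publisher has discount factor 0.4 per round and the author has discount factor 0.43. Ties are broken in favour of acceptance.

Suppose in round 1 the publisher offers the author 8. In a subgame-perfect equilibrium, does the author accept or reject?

Work out the author's continuation value if the offer is rejected.
Round 3 (the publisher proposes): rejection yields 0 for the author; the publisher offers 0 and keeps 40.
Round 2 (the author proposes): the publisher can get 40 next round, worth 0.4 × 40 = 16 now; the author offers that and keeps 24.
So by rejecting in round 1, the author gets 24 next round, worth 0.43 × 24 = 10.32 now.
Offer 8 < 10.32, so the author rejects.

Reject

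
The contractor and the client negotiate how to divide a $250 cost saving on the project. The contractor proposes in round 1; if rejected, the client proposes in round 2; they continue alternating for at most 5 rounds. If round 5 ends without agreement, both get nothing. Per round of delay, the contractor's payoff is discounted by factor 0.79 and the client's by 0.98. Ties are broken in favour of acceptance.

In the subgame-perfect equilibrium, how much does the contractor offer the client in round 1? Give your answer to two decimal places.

91.28

Round 5 (the contractor proposes): the client will accept anything ≥ 0, so the contractor offers 0 and keeps 250.
Round 4 (the client proposes): the contractor can get 250 next round, worth 0.79 × 250 = 197.5 now, so the client offers 197.5, keeping 52.5.
Round 3 (the contractor proposes): the client can get 52.5 next round, worth 0.98 × 52.5 = 51.45 now, so the contractor offers 51.45, keeping 198.55.
Round 2 (the client proposes): the contractor can get 198.55 next round, worth 0.79 × 198.55 = 156.8545 now. The client offers 156.8545 and keeps 250 − 156.8545 = 93.1455.
Round 1 (the contractor proposes): the client can get 93.1455 next round, worth 0.98 × 93.1455 = 91.28259 now; the contractor offers that and keeps 158.71741.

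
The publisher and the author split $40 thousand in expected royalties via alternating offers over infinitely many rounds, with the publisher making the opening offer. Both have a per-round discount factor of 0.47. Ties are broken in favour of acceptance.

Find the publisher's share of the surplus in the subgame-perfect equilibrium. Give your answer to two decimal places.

Let x be the publisher's share when the publisher proposes and y be the author's share when the author proposes.
The author accepts iff offered ≥ 0.47·y, so x = 40 − 0.47y. Symmetrically y = 40 − 0.47x.
Substituting: x = 40 − 0.47(40 − 0.47x), giving x(1 − 0.47·0.47) = 40(1 − 0.47).
So x = 40 × 0.53 / 0.7791 ≈ 27.2109, and the author receives 40 − x ≈ 12.7891.

27.21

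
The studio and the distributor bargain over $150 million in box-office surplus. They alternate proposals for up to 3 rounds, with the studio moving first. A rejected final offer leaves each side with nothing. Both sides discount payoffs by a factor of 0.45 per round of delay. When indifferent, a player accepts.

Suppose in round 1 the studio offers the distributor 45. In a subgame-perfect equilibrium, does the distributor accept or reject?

Accept

Round 3 (the studio proposes): the distributor will accept anything ≥ 0, so the studio offers 0 and keeps 150.
Round 2 (the distributor proposes): the studio can get 150 next round, worth 0.45 × 150 = 67.5 now; the distributor offers that and keeps 82.5.
So by rejecting in round 1, the distributor gets 82.5 next round, worth 0.45 × 82.5 = 37.125 now.
Offer 45 ≥ 37.125, so the distributor accepts.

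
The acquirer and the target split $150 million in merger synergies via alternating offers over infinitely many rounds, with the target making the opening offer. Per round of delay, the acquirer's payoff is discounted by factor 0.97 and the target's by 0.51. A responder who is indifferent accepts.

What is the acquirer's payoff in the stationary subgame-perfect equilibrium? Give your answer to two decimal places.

When the target proposes, the acquirer accepts any offer worth at least 0.97 times what the acquirer would get by proposing next round; and vice versa.
This gives x = 150 − 0.97y and y = 150 − 0.51x, where x and y are each side's share when it proposes.
Hence (1 − 0.97·0.51)x = 150(1 − 0.97), i.e. 0.5053·x = 4.5.
x ≈ 8.9056; the acquirer's share is 150 − x ≈ 141.0944.

141.09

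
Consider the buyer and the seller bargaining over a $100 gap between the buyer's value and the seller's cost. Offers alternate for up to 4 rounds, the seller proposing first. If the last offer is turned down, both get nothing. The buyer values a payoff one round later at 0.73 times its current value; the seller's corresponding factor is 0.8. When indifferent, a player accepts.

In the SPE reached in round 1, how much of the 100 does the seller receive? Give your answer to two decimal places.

42.77

By backward induction:
Round 4 (the buyer proposes): the seller will accept anything ≥ 0, so the buyer offers 0 and keeps 100.
Round 3 (the seller proposes): the buyer can get 100 next round, worth 0.73 × 100 = 73 now. The seller offers 73 and keeps 100 − 73 = 27.
Round 2 (the buyer proposes): the seller can get 27 next round, worth 0.8 × 27 = 21.6 now; the buyer offers that and keeps 78.4.
Round 1 (the seller proposes): the buyer can get 78.4 next round, worth 0.73 × 78.4 = 57.232 now, so the seller offers 57.232, keeping 42.768.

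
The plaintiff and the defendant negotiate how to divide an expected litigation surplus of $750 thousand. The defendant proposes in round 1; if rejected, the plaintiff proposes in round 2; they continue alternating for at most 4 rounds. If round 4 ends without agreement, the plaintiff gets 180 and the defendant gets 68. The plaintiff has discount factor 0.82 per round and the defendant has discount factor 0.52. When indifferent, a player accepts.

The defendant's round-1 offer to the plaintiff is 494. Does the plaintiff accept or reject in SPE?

Reject

Round 4 (the plaintiff proposes): the defendant gets 68 if talks fail, so the plaintiff offers 68 and keeps 682.
Round 3 (the defendant proposes): the plaintiff can get 682 next round, worth 0.82 × 682 = 559.24 now; the defendant offers that and keeps 190.76.
Round 2 (the plaintiff proposes): the defendant can get 190.76 next round, worth 0.52 × 190.76 = 99.1952 now. The plaintiff offers 99.1952 and keeps 750 − 99.1952 = 650.8048.
So by rejecting in round 1, the plaintiff gets 650.8048 next round, worth 0.82 × 650.8048 = 533.659936 now.
Offer 494 < 533.659936, so the plaintiff rejects.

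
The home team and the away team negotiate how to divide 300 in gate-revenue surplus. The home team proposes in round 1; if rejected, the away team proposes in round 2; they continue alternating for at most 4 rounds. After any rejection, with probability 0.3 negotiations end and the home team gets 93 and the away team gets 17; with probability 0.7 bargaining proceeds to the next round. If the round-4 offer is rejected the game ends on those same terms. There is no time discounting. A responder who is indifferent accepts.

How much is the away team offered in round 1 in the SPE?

Round 4 (the away team proposes): the home team gets 93 if talks fail, so the away team offers 93 and keeps 207.
Round 3 (the home team proposes): rejecting gives the away team an expected 0.7 × 207 + 0.3 × 17 = 150, so the home team offers 150, keeping 150.
Round 2 (the away team proposes): rejecting gives the home team an expected 0.7 × 150 + 0.3 × 93 = 132.9, so the away team offers 132.9, keeping 167.1.
Round 1 (the home team proposes): rejecting gives the away team an expected 0.7 × 167.1 + 0.3 × 17 = 122.07. The home team offers 122.07 and keeps 300 − 122.07 = 177.93.

122.07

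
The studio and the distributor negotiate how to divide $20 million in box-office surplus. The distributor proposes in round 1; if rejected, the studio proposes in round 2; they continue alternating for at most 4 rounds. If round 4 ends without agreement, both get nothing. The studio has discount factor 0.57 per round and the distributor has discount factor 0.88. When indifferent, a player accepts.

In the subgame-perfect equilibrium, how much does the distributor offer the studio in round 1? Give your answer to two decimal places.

Round 4 (the studio proposes): the distributor will accept anything ≥ 0, so the studio offers 0 and keeps 20.
Round 3 (the distributor proposes): the studio can get 20 next round, worth 0.57 × 20 = 11.4 now, so the distributor offers 11.4, keeping 8.6.
Round 2 (the studio proposes): the distributor can get 8.6 next round, worth 0.88 × 8.6 = 7.568 now, so the studio offers 7.568, keeping 12.432.
Round 1 (the distributor proposes): the studio can get 12.432 next round, worth 0.57 × 12.432 = 7.08624 now; the distributor offers that and keeps 12.91376.

7.09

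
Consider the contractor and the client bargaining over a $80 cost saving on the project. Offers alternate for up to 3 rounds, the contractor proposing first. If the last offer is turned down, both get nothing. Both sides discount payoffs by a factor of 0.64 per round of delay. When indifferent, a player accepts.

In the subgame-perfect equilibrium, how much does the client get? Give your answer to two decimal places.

18.43

By backward induction:
Round 3 (the contractor proposes): the client will accept anything ≥ 0, so the contractor offers 0 and keeps 80.
Round 2 (the client proposes): the contractor can get 80 next round, worth 0.64 × 80 = 51.2 now. The client offers 51.2 and keeps 80 − 51.2 = 28.8.
Round 1 (the contractor proposes): the client can get 28.8 next round, worth 0.64 × 28.8 = 18.432 now. The contractor offers 18.432 and keeps 80 − 18.432 = 61.568.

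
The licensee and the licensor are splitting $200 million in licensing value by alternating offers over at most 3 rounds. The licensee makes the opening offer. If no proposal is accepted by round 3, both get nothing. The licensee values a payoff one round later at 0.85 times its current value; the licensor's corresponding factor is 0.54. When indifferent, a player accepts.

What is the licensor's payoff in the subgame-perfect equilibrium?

By backward induction:
Round 3 (the licensee proposes): rejection yields 0 for the licensor; the licensee offers 0 and keeps 200.
Round 2 (the licensor proposes): the licensee can get 200 next round, worth 0.85 × 200 = 170 now, so the licensor offers 170, keeping 30.
Round 1 (the licensee proposes): the licensor can get 30 next round, worth 0.54 × 30 = 16.2 now, so the licensee offers 16.2, keeping 183.8.

16.2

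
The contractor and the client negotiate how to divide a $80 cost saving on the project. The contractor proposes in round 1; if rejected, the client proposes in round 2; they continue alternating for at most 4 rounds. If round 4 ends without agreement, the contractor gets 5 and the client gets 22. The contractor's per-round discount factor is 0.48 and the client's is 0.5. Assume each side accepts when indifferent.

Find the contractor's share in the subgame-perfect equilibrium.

50.2

Round 4 (the client proposes): the contractor gets 5 if talks fail, so the client offers 5 and keeps 75.
Round 3 (the contractor proposes): the client can get 75 next round, worth 0.5 × 75 = 37.5 now, so the contractor offers 37.5, keeping 42.5.
Round 2 (the client proposes): the contractor can get 42.5 next round, worth 0.48 × 42.5 = 20.4 now; the client offers that and keeps 59.6.
Round 1 (the contractor proposes): the client can get 59.6 next round, worth 0.5 × 59.6 = 29.8 now. The contractor offers 29.8 and keeps 80 − 29.8 = 50.2.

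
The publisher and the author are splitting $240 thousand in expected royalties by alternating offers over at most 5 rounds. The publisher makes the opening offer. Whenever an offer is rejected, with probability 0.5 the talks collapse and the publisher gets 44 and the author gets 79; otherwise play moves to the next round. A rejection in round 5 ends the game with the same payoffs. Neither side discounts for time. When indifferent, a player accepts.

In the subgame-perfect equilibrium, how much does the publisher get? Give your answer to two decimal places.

124.44

Round 5 (the publisher proposes): the author gets 79 if talks fail, so the publisher offers 79 and keeps 161.
Round 4 (the author proposes): rejecting gives the publisher an expected 0.5 × 161 + 0.5 × 44 = 102.5, so the author offers 102.5, keeping 137.5.
Round 3 (the publisher proposes): rejecting gives the author an expected 0.5 × 137.5 + 0.5 × 79 = 108.25, so the publisher offers 108.25, keeping 131.75.
Round 2 (the author proposes): rejecting gives the publisher an expected 0.5 × 131.75 + 0.5 × 44 = 87.875. The author offers 87.875 and keeps 240 − 87.875 = 152.125.
Round 1 (the publisher proposes): rejecting gives the author an expected 0.5 × 152.125 + 0.5 × 79 = 115.5625, so the publisher offers 115.5625, keeping 124.4375.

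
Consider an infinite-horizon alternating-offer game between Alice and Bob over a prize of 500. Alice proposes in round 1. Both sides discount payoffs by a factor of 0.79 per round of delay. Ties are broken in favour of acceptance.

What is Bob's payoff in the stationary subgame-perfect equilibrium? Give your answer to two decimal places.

220.67

When Alice proposes, Bob accepts any offer worth at least 0.79 times what Bob would get by proposing next round; and vice versa.
This gives x = 500 − 0.79y and y = 500 − 0.79x, where x and y are each side's share when it proposes.
Hence (1 − 0.79·0.79)x = 500(1 − 0.79), i.e. 0.3759·x = 105.
x ≈ 279.3296; Bob's share is 500 − x ≈ 220.6704.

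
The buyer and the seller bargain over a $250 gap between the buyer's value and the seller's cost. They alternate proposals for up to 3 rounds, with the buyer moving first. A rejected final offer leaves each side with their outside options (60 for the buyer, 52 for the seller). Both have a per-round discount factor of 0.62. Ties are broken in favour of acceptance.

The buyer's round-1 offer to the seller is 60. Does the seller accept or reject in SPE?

Reject

Work out the seller's continuation value if the offer is rejected.
Round 3 (the buyer proposes): the seller gets 52 if talks fail, so the buyer offers 52 and keeps 198.
Round 2 (the seller proposes): the buyer can get 198 next round, worth 0.62 × 198 = 122.76 now; the seller offers that and keeps 127.24.
So by rejecting in round 1, the seller gets 127.24 next round, worth 0.62 × 127.24 = 78.8888 now.
Offer 60 < 78.8888, so the seller rejects.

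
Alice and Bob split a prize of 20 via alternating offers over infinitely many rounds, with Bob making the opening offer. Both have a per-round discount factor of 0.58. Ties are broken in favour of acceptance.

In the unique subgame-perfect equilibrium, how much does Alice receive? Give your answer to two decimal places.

7.34

In a stationary SPE each proposer offers the other exactly their discounted continuation value.
If Bob keeps x when proposing and Alice keeps y when proposing, then x = 20 − 0.58y and y = 20 − 0.58x.
Solving: x = 20(1 − 0.58) / (1 − 0.58·0.58) = 8.4 / 0.6636 ≈ 12.6582.
Alice gets 20 − 12.6582 ≈ 7.3418.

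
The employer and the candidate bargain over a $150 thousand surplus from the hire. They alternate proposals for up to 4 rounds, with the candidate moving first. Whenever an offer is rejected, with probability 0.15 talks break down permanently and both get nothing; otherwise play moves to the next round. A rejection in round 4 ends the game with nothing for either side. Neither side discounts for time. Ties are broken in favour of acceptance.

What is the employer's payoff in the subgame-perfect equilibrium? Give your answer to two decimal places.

111.24

Round 4 (the employer proposes): rejection yields 0 for the candidate; the employer offers 0 and keeps 150.
Round 3 (the candidate proposes): rejecting gives the employer an expected 0.85 × 150 = 127.5, so the candidate offers 127.5, keeping 22.5.
Round 2 (the employer proposes): rejecting gives the candidate an expected 0.85 × 22.5 = 19.125. The employer offers 19.125 and keeps 150 − 19.125 = 130.875.
Round 1 (the candidate proposes): rejecting gives the employer an expected 0.85 × 130.875 = 111.24375. The candidate offers 111.24375 and keeps 150 − 111.24375 = 38.75625.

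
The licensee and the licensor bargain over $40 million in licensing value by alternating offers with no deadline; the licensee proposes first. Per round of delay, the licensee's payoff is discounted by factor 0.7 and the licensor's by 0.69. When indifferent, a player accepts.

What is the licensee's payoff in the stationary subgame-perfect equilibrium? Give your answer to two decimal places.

23.98

In a stationary SPE each proposer offers the other exactly their discounted continuation value.
If the licensee keeps x when proposing and the licensor keeps y when proposing, then x = 40 − 0.69y and y = 40 − 0.7x.
Solving: x = 40(1 − 0.69) / (1 − 0.7·0.69) = 12.4 / 0.517 ≈ 23.9845.
The licensor gets 40 − 23.9845 ≈ 16.0155.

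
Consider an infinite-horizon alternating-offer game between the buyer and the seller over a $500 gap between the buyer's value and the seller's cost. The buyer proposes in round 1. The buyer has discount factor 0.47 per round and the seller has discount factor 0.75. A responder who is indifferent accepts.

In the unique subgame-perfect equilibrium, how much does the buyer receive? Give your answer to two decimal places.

193.05

Let x be the buyer's share when the buyer proposes and y be the seller's share when the seller proposes.
The seller accepts iff offered ≥ 0.75·y, so x = 500 − 0.75y. Symmetrically y = 500 − 0.47x.
Substituting: x = 500 − 0.75(500 − 0.47x), giving x(1 − 0.47·0.75) = 500(1 − 0.75).
So x = 500 × 0.25 / 0.6475 ≈ 193.0502, and the seller receives 500 − x ≈ 306.9498.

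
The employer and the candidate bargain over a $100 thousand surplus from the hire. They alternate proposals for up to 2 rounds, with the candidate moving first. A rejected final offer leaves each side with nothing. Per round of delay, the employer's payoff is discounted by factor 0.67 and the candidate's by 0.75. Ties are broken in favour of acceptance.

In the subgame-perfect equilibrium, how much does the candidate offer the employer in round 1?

67

Solve by backward induction from round 2.
Round 2 (the employer proposes): rejection yields 0 for the candidate; the employer offers 0 and keeps 100.
Round 1 (the candidate proposes): the employer can get 100 next round, worth 0.67 × 100 = 67 now; the candidate offers that and keeps 33.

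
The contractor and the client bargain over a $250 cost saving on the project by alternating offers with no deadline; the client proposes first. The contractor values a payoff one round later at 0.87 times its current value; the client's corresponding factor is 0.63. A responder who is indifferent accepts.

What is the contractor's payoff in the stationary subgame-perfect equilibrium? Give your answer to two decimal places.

178.08

When the client proposes, the contractor accepts any offer worth at least 0.87 times what the contractor would get by proposing next round; and vice versa.
This gives x = 250 − 0.87y and y = 250 − 0.63x, where x and y are each side's share when it proposes.
Hence (1 − 0.87·0.63)x = 250(1 − 0.87), i.e. 0.4519·x = 32.5.
x ≈ 71.9186; the contractor's share is 250 − x ≈ 178.0814.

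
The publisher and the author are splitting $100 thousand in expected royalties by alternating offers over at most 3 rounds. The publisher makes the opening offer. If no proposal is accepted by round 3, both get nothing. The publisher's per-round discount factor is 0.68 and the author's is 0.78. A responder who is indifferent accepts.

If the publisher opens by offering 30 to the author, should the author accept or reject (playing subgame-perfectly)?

Work out the author's continuation value if the offer is rejected.
Round 3 (the publisher proposes): the author will accept anything ≥ 0, so the publisher offers 0 and keeps 100.
Round 2 (the author proposes): the publisher can get 100 next round, worth 0.68 × 100 = 68 now; the author offers that and keeps 32.
So by rejecting in round 1, the author gets 32 next round, worth 0.78 × 32 = 24.96 now.
Offer 30 ≥ 24.96, so the author accepts.

Accept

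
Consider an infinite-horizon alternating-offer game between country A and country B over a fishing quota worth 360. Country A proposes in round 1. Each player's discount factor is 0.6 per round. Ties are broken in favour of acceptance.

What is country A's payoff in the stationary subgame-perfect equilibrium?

Let x be country A's share when country A proposes and y be country B's share when country B proposes.
Country B accepts iff offered ≥ 0.6·y, so x = 360 − 0.6y. Symmetrically y = 360 − 0.6x.
Substituting: x = 360 − 0.6(360 − 0.6x), giving x(1 − 0.6·0.6) = 360(1 − 0.6).
So x = 360 × 0.4 / 0.64 = 225, and country B receives 360 − x = 135.

225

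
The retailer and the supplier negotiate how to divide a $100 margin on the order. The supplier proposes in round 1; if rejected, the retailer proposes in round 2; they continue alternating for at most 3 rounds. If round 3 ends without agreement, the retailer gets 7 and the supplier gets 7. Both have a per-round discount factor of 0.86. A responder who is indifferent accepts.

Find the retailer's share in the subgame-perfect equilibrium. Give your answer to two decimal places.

17.22

Round 3 (the supplier proposes): the retailer gets 7 if talks fail, so the supplier offers 7 and keeps 93.
Round 2 (the retailer proposes): the supplier can get 93 next round, worth 0.86 × 93 = 79.98 now; the retailer offers that and keeps 20.02.
Round 1 (the supplier proposes): the retailer can get 20.02 next round, worth 0.86 × 20.02 = 17.2172 now, so the supplier offers 17.2172, keeping 82.7828.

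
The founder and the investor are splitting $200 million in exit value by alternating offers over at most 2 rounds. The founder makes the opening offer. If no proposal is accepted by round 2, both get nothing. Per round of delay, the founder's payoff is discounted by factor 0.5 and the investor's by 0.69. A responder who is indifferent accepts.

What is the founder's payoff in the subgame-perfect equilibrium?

By backward induction:
Round 2 (the investor proposes): the founder will accept anything ≥ 0, so the investor offers 0 and keeps 200.
Round 1 (the founder proposes): the investor can get 200 next round, worth 0.69 × 200 = 138 now; the founder offers that and keeps 62.

62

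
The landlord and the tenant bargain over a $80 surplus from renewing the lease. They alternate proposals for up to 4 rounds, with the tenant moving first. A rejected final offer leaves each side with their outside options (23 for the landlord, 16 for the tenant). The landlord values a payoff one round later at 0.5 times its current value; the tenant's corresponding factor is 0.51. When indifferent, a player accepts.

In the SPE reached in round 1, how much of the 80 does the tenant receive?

52.24

Round 4 (the landlord proposes): the tenant gets 16 if talks fail, so the landlord offers 16 and keeps 64.
Round 3 (the tenant proposes): the landlord can get 64 next round, worth 0.5 × 64 = 32 now, so the tenant offers 32, keeping 48.
Round 2 (the landlord proposes): the tenant can get 48 next round, worth 0.51 × 48 = 24.48 now. The landlord offers 24.48 and keeps 80 − 24.48 = 55.52.
Round 1 (the tenant proposes): the landlord can get 55.52 next round, worth 0.5 × 55.52 = 27.76 now, so the tenant offers 27.76, keeping 52.24.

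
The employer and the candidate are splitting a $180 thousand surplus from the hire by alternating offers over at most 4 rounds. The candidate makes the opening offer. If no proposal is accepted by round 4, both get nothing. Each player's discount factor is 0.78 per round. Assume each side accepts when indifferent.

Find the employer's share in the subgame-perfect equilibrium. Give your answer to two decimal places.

Round 4 (the employer proposes): the candidate will accept anything ≥ 0, so the employer offers 0 and keeps 180.
Round 3 (the candidate proposes): the employer can get 180 next round, worth 0.78 × 180 = 140.4 now, so the candidate offers 140.4, keeping 39.6.
Round 2 (the employer proposes): the candidate can get 39.6 next round, worth 0.78 × 39.6 = 30.888 now, so the employer offers 30.888, keeping 149.112.
Round 1 (the candidate proposes): the employer can get 149.112 next round, worth 0.78 × 149.112 = 116.30736 now; the candidate offers that and keeps 63.69264.

116.31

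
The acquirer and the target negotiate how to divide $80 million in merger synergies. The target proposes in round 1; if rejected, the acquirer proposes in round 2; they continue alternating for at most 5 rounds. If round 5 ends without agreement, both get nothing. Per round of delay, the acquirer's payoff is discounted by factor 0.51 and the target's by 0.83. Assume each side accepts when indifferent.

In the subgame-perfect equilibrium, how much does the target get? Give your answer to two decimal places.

Round 5 (the target proposes): rejection yields 0 for the acquirer; the target offers 0 and keeps 80.
Round 4 (the acquirer proposes): the target can get 80 next round, worth 0.83 × 80 = 66.4 now. The acquirer offers 66.4 and keeps 80 − 66.4 = 13.6.
Round 3 (the target proposes): the acquirer can get 13.6 next round, worth 0.51 × 13.6 = 6.936 now, so the target offers 6.936, keeping 73.064.
Round 2 (the acquirer proposes): the target can get 73.064 next round, worth 0.83 × 73.064 = 60.64312 now. The acquirer offers 60.64312 and keeps 80 − 60.64312 = 19.35688.
Round 1 (the target proposes): the acquirer can get 19.35688 next round, worth 0.51 × 19.35688 = 9.8720088 now, so the target offers 9.8720088, keeping 70.1279912.

70.13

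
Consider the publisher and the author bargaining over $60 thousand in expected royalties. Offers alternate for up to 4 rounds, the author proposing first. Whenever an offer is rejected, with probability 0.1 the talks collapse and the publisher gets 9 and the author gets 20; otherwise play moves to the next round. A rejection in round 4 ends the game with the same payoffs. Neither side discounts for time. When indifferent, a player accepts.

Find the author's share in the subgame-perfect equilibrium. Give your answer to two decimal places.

25.61

By backward induction:
Round 4 (the publisher proposes): the author gets 20 if talks fail, so the publisher offers 20 and keeps 40.
Round 3 (the author proposes): rejecting gives the publisher an expected 0.9 × 40 + 0.1 × 9 = 36.9. The author offers 36.9 and keeps 60 − 36.9 = 23.1.
Round 2 (the publisher proposes): rejecting gives the author an expected 0.9 × 23.1 + 0.1 × 20 = 22.79. The publisher offers 22.79 and keeps 60 − 22.79 = 37.21.
Round 1 (the author proposes): rejecting gives the publisher an expected 0.9 × 37.21 + 0.1 × 9 = 34.389, so the author offers 34.389, keeping 25.611.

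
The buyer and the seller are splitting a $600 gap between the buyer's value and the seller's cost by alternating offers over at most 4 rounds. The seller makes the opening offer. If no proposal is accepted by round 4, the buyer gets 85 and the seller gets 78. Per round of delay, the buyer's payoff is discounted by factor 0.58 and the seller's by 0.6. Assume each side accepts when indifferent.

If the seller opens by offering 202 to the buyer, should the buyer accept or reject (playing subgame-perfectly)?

Round 4 (the buyer proposes): the seller gets 78 if talks fail, so the buyer offers 78 and keeps 522.
Round 3 (the seller proposes): the buyer can get 522 next round, worth 0.58 × 522 = 302.76 now, so the seller offers 302.76, keeping 297.24.
Round 2 (the buyer proposes): the seller can get 297.24 next round, worth 0.6 × 297.24 = 178.344 now, so the buyer offers 178.344, keeping 421.656.
So by rejecting in round 1, the buyer gets 421.656 next round, worth 0.58 × 421.656 = 244.56048 now.
Offer 202 < 244.56048, so the buyer rejects.

Reject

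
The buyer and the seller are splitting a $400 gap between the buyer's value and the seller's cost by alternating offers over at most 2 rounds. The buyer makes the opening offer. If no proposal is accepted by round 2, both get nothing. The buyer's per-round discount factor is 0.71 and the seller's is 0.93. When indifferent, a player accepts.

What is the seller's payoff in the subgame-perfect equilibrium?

372

Solve by backward induction from round 2.
Round 2 (the seller proposes): rejection yields 0 for the buyer; the seller offers 0 and keeps 400.
Round 1 (the buyer proposes): the seller can get 400 next round, worth 0.93 × 400 = 372 now. The buyer offers 372 and keeps 400 − 372 = 28.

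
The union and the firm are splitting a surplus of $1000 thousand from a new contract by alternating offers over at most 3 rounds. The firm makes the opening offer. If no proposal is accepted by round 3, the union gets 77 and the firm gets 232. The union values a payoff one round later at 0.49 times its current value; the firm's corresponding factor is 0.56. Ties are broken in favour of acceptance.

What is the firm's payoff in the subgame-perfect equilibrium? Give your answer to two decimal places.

By backward induction:
Round 3 (the firm proposes): the union gets 77 if talks fail, so the firm offers 77 and keeps 923.
Round 2 (the union proposes): the firm can get 923 next round, worth 0.56 × 923 = 516.88 now. The union offers 516.88 and keeps 1000 − 516.88 = 483.12.
Round 1 (the firm proposes): the union can get 483.12 next round, worth 0.49 × 483.12 = 236.7288 now. The firm offers 236.7288 and keeps 1000 − 236.7288 = 763.2712.

763.27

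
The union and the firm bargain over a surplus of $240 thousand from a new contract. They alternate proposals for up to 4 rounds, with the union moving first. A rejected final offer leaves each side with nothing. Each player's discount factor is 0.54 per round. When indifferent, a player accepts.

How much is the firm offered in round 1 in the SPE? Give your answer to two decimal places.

97.41

Work backward from the last round.
Round 4 (the firm proposes): rejection yields 0 for the union; the firm offers 0 and keeps 240.
Round 3 (the union proposes): the firm can get 240 next round, worth 0.54 × 240 = 129.6 now. The union offers 129.6 and keeps 240 − 129.6 = 110.4.
Round 2 (the firm proposes): the union can get 110.4 next round, worth 0.54 × 110.4 = 59.616 now, so the firm offers 59.616, keeping 180.384.
Round 1 (the union proposes): the firm can get 180.384 next round, worth 0.54 × 180.384 = 97.40736 now, so the union offers 97.40736, keeping 142.59264.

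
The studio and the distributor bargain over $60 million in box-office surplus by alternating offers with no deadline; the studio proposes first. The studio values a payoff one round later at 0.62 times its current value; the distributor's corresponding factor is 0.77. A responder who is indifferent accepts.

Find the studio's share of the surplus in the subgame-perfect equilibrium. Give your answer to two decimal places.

When the studio proposes, the distributor accepts any offer worth at least 0.77 times what the distributor would get by proposing next round; and vice versa.
This gives x = 60 − 0.77y and y = 60 − 0.62x, where x and y are each side's share when it proposes.
Hence (1 − 0.77·0.62)x = 60(1 − 0.77), i.e. 0.5226·x = 13.8.
x ≈ 26.4064; the distributor's share is 60 − x ≈ 33.5936.

26.41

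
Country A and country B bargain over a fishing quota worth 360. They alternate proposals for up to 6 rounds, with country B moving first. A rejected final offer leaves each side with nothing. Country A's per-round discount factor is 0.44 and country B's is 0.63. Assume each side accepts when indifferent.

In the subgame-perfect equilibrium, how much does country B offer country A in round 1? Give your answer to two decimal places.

Round 6 (country A proposes): rejection yields 0 for country B; country A offers 0 and keeps 360.
Round 5 (country B proposes): country A can get 360 next round, worth 0.44 × 360 = 158.4 now; country B offers that and keeps 201.6.
Round 4 (country A proposes): country B can get 201.6 next round, worth 0.63 × 201.6 = 127.008 now; country A offers that and keeps 232.992.
Round 3 (country B proposes): country A can get 232.992 next round, worth 0.44 × 232.992 = 102.51648 now. Country B offers 102.51648 and keeps 360 − 102.51648 = 257.48352.
Round 2 (country A proposes): country B can get 257.48352 next round, worth 0.63 × 257.48352 = 162.2146176 now, so country A offers 162.2146176, keeping 197.7853824.
Round 1 (country B proposes): country A can get 197.7853824 next round, worth 0.44 × 197.7853824 = 87.025568256 now; country B offers that and keeps 272.974431744.

87.03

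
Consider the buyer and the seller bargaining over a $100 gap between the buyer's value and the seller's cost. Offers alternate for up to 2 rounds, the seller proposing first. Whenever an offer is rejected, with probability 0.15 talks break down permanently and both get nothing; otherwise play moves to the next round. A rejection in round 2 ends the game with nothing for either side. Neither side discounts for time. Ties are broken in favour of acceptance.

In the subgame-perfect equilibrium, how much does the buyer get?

85

By backward induction:
Round 2 (the buyer proposes): rejection yields 0 for the seller; the buyer offers 0 and keeps 100.
Round 1 (the seller proposes): rejecting gives the buyer an expected 0.85 × 100 = 85. The seller offers 85 and keeps 100 − 85 = 15.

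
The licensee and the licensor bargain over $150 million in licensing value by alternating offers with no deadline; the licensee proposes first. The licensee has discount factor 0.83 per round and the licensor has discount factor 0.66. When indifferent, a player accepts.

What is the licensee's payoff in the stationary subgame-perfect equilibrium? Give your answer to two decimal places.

112.78

Let x be the licensee's share when the licensee proposes and y be the licensor's share when the licensor proposes.
The licensor accepts iff offered ≥ 0.66·y, so x = 150 − 0.66y. Symmetrically y = 150 − 0.83x.
Substituting: x = 150 − 0.66(150 − 0.83x), giving x(1 − 0.83·0.66) = 150(1 − 0.66).
So x = 150 × 0.34 / 0.4522 ≈ 112.7820, and the licensor receives 150 − x ≈ 37.2180.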